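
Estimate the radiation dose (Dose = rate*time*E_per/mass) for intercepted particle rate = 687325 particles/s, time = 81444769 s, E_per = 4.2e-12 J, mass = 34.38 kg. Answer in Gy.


Total energy deposited = rate * time * E_per
  = 687325 * 81444769 * 4.2e-12 = 235.1119 J
Dose = E_total / mass = 235.1119 / 34.38
Dose = 6.8386 Gy

6.8386 Gy


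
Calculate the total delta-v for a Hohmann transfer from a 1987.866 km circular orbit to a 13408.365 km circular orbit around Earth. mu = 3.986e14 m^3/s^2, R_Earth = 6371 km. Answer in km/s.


r1 = 8358.8660 km = 8.358866e+06 m
r2 = 19779.3650 km = 1.9779365e+07 m
dv1 = sqrt(mu/r1)*(sqrt(2*r2/(r1+r2)) - 1) = 1282.3123 m/s
dv2 = sqrt(mu/r2)*(1 - sqrt(2*r1/(r1+r2))) = 1028.9206 m/s
total dv = |dv1| + |dv2| = 1282.3123 + 1028.9206 = 2311.2329 m/s = 2.3112 km/s

2.3112 km/s


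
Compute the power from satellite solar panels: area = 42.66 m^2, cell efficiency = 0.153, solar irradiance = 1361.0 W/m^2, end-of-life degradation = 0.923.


P = area * eta * S * degradation
P = 42.66 * 0.153 * 1361.0 * 0.923
P = 8199.2119 W

8199.2119 W


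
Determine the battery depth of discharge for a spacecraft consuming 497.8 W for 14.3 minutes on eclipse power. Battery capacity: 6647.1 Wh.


E_used = P * t / 60 = 497.8 * 14.3 / 60 = 118.6423 Wh
DOD = E_used / E_total * 100 = 118.6423 / 6647.1 * 100
DOD = 1.7849 %

1.7849 %


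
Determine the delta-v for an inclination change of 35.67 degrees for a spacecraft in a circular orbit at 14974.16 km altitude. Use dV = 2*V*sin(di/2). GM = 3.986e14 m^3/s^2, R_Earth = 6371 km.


r = 21345.1600 km = 2.134516e+07 m
V = sqrt(mu/r) = 4321.3450 m/s
di = 35.67 deg = 0.6225589 rad
dV = 2*V*sin(di/2) = 2*4321.3450*sin(0.3112795)
dV = 2647.0560 m/s = 2.6471 km/s

2.6471 km/s


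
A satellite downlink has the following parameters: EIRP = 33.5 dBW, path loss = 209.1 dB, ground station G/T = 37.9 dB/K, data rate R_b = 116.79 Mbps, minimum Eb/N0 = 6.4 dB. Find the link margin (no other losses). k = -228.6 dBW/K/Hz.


C/N0 = EIRP - FSPL + G/T - k = 33.5 - 209.1 + 37.9 - (-228.6)
C/N0 = 90.9000 dB-Hz
R_b = 116.79 Mbps = 1.1679e+08 bps -> 10*log10(R_b) = 80.6741 dB-Hz
Eb/N0 = C/N0 - 10*log10(R_b) = 90.9000 - 80.6741 = 10.2259 dB
Margin = Eb/N0 - Eb/N0_req = 10.2259 - 6.4 = 3.8259 dB (link closes)

3.8259 dB


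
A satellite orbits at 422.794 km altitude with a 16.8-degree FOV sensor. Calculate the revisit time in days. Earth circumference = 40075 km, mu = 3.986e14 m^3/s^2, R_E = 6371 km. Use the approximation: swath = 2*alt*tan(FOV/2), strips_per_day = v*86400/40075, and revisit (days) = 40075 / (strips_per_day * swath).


swath = 2*422.794*tan(0.1466077) = 124.8656 km
v = sqrt(mu/r) = 7659.7123 m/s = 7.6597 km/s
strips/day = v*86400/40075 = 7.6597*86400/40075 = 16.5140
coverage/day = strips * swath = 16.5140 * 124.8656 = 2062.0319 km
revisit = 40075 / 2062.0319 = 19.4347 days

19.4347 days


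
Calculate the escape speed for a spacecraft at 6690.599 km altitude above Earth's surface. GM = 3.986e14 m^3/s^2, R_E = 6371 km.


r = 6371.0 + 6690.599 = 13061.5990 km = 1.3061599e+07 m
v_esc = sqrt(2*mu/r) = sqrt(2*3.986e14 / 1.3061599e+07)
v_esc = 7812.4180 m/s = 7.8124 km/s

7.8124 km/s


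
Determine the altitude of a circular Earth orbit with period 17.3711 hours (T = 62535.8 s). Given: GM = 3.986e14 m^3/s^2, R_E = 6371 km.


T = 62535.8 s
r = (mu*T^2/(4*pi^2))^(1/3) = (3.986e14 * 62535.8^2 / (4*pi^2))^(1/3)
r = 3.4052186e+07 m = 34052.1857 km
alt = r - R_E = 34052.1857 - 6371 = 27681.1857 km

27681.1857 km


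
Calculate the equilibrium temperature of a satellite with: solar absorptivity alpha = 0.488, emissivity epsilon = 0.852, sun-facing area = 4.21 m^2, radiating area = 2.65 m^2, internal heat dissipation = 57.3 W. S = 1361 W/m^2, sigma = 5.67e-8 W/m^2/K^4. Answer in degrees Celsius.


Numerator = alpha*S*A_sun + Q_int = 0.488*1361*4.21 + 57.3 = 2853.4473 W
Denominator = eps*sigma*A_rad = 0.852*5.67e-8*2.65 = 1.2801726e-07 W/K^4
T^4 = 2.2289551e+10 K^4
T = 386.3895 K = 113.2395 C

113.2395 degrees Celsius


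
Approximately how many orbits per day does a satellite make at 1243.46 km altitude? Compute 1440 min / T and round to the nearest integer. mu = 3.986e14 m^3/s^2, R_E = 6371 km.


r = 7.61446e+06 m
T = 2*pi*sqrt(r^3/mu) = 6612.5640 s = 110.2094 min
revs/day = 1440 / 110.2094 = 13.0660
Rounded: 13 revolutions per day

13 revolutions per day


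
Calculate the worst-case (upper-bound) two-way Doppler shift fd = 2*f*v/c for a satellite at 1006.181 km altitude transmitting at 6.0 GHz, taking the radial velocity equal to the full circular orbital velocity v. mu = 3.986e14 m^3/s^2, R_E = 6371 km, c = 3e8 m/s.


r = 7.377181e+06 m
v = sqrt(mu/r) = 7350.6108 m/s (worst-case radial velocity)
f = 6.0 GHz = 6.0e+09 Hz
fd = 2*f*v/c = 2*6.0e+09*7350.6108/3.0e+08
fd = 294024.4315 Hz

294024.4315 Hz


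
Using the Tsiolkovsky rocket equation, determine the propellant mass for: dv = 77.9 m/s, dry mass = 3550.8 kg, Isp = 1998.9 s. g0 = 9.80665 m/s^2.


ve = Isp * g0 = 1998.9 * 9.80665 = 19602.512685 m/s
mass ratio = exp(dv/ve) = exp(77.9/19602.512685) = 1.00398189
m_prop = m_dry * (mr - 1) = 3550.8 * (1.00398189 - 1)
m_prop = 14.1389 kg

14.1389 kg


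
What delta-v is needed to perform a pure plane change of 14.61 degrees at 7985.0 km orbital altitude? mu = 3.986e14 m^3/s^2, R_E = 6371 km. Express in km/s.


r = 14356.0000 km = 1.4356e+07 m
V = sqrt(mu/r) = 5269.2878 m/s
di = 14.61 deg = 0.2549926 rad
dV = 2*V*sin(di/2) = 2*5269.2878*sin(0.1274963)
dV = 1339.9922 m/s = 1.3400 km/s

1.3400 km/s


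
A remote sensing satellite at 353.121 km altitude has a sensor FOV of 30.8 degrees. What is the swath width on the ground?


FOV = 30.8 deg = 0.5375614 rad
swath = 2 * alt * tan(FOV/2) = 2 * 353.121 * tan(0.2687807)
swath = 2 * 353.121 * 0.2754459
swath = 194.5315 km

194.5315 km


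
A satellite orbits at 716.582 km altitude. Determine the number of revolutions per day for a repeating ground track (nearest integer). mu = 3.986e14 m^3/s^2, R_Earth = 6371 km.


r = 7.087582e+06 m
T = 2*pi*sqrt(r^3/mu) = 5938.2485 s = 98.9708 min
revs/day = 1440 / 98.9708 = 14.5497
Rounded: 15 revolutions per day

15 revolutions per day


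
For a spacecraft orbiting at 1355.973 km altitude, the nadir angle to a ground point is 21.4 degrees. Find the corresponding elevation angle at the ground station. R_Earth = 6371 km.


r = R_E + alt = 7726.9730 km
Law of sines in the satellite / Earth-center / ground-point triangle:
  sin(nadir)/R_E = sin(90 + el)/r  =>  cos(el) = (r/R_E)*sin(nadir)
cos(el) = (7726.9730 / 6371.0000) * sin(21.4 deg) = 0.4425354
el = arccos(0.4425354) = 63.7342 deg
(Earth-central angle = 90 - nadir - el = 4.8658 deg)

63.7342 degrees


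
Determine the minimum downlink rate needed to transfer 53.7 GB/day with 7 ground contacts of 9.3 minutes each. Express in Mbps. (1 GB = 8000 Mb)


total contact time = 7 * 9.3 * 60 = 3906.0000 s
data = 53.7 GB = 429600.0000 Mb
rate = 429600.0000 / 3906.0000 = 109.9846 Mbps

109.9846 Mbps


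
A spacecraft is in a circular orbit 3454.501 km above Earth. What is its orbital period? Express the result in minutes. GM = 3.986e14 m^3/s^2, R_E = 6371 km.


r = 9825.5010 km = 9.825501e+06 m
T = 2*pi*sqrt(r^3/mu) = 2*pi*sqrt(9.4855848e+20 / 3.986e14)
T = 9692.6667 s = 161.5444 min

161.5444 minutes


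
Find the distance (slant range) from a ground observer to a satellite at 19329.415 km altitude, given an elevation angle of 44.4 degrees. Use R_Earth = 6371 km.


h = 19329.415 km, el = 44.4 deg
d = -R_E*sin(el) + sqrt((R_E*sin(el))^2 + 2*R_E*h + h^2)
d = -6371.0000*sin(0.7749262) + sqrt((6371.0000*0.6996633)^2 + 2*6371.0000*19329.415 + 19329.415^2)
d = 20836.5447 km

20836.5447 km


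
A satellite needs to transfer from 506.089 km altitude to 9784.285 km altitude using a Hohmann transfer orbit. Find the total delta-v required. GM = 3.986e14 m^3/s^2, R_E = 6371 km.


r1 = 6877.0890 km = 6.877089e+06 m
r2 = 16155.2850 km = 1.6155285e+07 m
dv1 = sqrt(mu/r1)*(sqrt(2*r2/(r1+r2)) - 1) = 1403.9658 m/s
dv2 = sqrt(mu/r2)*(1 - sqrt(2*r1/(r1+r2))) = 1128.7162 m/s
total dv = |dv1| + |dv2| = 1403.9658 + 1128.7162 = 2532.6820 m/s = 2.5327 km/s

2.5327 km/s


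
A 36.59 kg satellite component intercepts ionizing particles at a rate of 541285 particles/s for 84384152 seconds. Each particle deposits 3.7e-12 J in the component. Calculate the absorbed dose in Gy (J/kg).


Total energy deposited = rate * time * E_per
  = 541285 * 84384152 * 3.7e-12 = 169.0007 J
Dose = E_total / mass = 169.0007 / 36.59
Dose = 4.6188 Gy

4.6188 Gy


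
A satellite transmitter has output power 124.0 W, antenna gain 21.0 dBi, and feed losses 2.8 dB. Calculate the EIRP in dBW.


Pt = 124.0 W = 20.9342 dBW
EIRP = Pt_dBW + Gt - losses = 20.9342 + 21.0 - 2.8 = 39.1342 dBW

39.1342 dBW


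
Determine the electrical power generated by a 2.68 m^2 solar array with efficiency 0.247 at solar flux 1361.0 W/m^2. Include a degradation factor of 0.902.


P = area * eta * S * degradation
P = 2.68 * 0.247 * 1361.0 * 0.902
P = 812.6367 W

812.6367 W


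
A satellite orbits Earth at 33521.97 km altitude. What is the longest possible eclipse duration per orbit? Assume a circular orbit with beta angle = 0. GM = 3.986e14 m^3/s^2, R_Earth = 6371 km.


r = 39892.9700 km
T = 1321.6137 min
Eclipse fraction = arcsin(R_E/r)/pi = arcsin(6371.0000/39892.9700)/pi
= arcsin(0.1597023)/pi = 0.05105344
Eclipse duration = 0.05105344 * 1321.6137 = 67.4729 min

67.4729 minutes


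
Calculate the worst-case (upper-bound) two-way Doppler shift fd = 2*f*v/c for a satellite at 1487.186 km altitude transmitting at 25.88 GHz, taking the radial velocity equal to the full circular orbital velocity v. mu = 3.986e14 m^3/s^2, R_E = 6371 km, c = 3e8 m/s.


r = 7.858186e+06 m
v = sqrt(mu/r) = 7122.0906 m/s (worst-case radial velocity)
f = 25.88 GHz = 2.588e+10 Hz
fd = 2*f*v/c = 2*2.588e+10*7122.0906/3.0e+08
fd = 1.228798e+06 Hz

1.2288e+06 Hz


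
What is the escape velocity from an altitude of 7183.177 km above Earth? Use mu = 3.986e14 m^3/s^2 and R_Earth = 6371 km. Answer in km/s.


r = 6371.0 + 7183.177 = 13554.1770 km = 1.3554177e+07 m
v_esc = sqrt(2*mu/r) = sqrt(2*3.986e14 / 1.3554177e+07)
v_esc = 7669.1471 m/s = 7.6691 km/s

7.6691 km/s


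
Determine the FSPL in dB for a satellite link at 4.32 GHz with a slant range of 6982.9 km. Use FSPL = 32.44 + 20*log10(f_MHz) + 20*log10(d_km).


f = 4.32 GHz = 4320.0000 MHz
d = 6982.9 km
FSPL = 32.44 + 20*log10(4320.0000) + 20*log10(6982.9)
FSPL = 32.44 + 72.7097 + 76.8807
FSPL = 182.0304 dB

182.0304 dB


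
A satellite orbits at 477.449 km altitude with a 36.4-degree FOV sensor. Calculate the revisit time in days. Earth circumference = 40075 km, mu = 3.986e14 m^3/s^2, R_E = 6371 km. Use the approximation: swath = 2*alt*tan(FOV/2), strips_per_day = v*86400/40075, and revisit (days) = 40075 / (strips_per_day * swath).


swath = 2*477.449*tan(0.3176499) = 313.9545 km
v = sqrt(mu/r) = 7629.0864 m/s = 7.6291 km/s
strips/day = v*86400/40075 = 7.6291*86400/40075 = 16.4480
coverage/day = strips * swath = 16.4480 * 313.9545 = 5163.9192 km
revisit = 40075 / 5163.9192 = 7.7606 days

7.7606 days


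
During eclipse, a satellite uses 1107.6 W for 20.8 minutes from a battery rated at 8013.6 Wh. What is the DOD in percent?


E_used = P * t / 60 = 1107.6 * 20.8 / 60 = 383.9680 Wh
DOD = E_used / E_total * 100 = 383.9680 / 8013.6 * 100
DOD = 4.7915 %

4.7915 %


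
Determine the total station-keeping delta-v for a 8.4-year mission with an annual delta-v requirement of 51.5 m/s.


dV = rate * years = 51.5 * 8.4
dV = 432.6000 m/s

432.6000 m/s


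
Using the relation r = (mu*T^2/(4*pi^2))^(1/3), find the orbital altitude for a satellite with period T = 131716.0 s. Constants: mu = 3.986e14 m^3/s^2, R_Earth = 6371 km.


T = 131716.0 s
r = (mu*T^2/(4*pi^2))^(1/3) = (3.986e14 * 131716.0^2 / (4*pi^2))^(1/3)
r = 5.5952334e+07 m = 55952.3341 km
alt = r - R_E = 55952.3341 - 6371 = 49581.3341 km

49581.3341 km


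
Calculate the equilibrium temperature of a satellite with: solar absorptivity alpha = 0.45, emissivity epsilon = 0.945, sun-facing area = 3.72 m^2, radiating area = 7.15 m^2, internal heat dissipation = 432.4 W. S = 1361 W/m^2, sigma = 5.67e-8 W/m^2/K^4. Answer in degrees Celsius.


Numerator = alpha*S*A_sun + Q_int = 0.45*1361*3.72 + 432.4 = 2710.7140 W
Denominator = eps*sigma*A_rad = 0.945*5.67e-8*7.15 = 3.8310773e-07 W/K^4
T^4 = 7.0755921e+09 K^4
T = 290.0285 K = 16.8785 C

16.8785 degrees Celsius


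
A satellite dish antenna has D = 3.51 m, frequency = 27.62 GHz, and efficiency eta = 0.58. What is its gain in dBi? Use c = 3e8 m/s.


lambda = c/f = 3e8 / 2.762e+10 = 0.01086169 m
G = eta*(pi*D/lambda)^2 = 0.58*(pi*3.51/0.01086169)^2
G = 597787.4744 (linear)
G = 10*log10(597787.4744) = 57.7655 dBi

57.7655 dBi


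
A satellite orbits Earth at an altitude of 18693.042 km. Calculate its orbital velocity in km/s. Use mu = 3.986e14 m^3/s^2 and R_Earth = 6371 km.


r = R_E + alt = 6371.0 + 18693.042 = 25064.0420 km = 2.5064042e+07 m
v = sqrt(mu/r) = sqrt(3.986e14 / 2.5064042e+07) = 3987.8893 m/s = 3.9879 km/s

3.9879 km/s


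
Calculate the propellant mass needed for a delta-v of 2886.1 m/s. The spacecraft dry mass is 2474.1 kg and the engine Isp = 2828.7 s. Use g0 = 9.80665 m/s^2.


ve = Isp * g0 = 2828.7 * 9.80665 = 27740.070855 m/s
mass ratio = exp(dv/ve) = exp(2886.1/27740.070855) = 1.10964576
m_prop = m_dry * (mr - 1) = 2474.1 * (1.10964576 - 1)
m_prop = 271.2746 kg

271.2746 kg


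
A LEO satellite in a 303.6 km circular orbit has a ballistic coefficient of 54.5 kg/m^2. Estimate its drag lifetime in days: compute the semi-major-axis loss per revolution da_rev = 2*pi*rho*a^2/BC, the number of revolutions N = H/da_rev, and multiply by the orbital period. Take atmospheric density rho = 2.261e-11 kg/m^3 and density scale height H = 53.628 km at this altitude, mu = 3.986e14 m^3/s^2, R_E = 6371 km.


a = R_E + alt = 6674.6000 km = 6.6746e+06 m
da_rev = 2*pi*rho*a^2/BC = 2*pi*2.261e-11*(6.6746e+06)^2/54.5 = 116.127324 m per revolution
N = H/da_rev = 53628.0000 m / 116.127324 m = 461.8035 revolutions
P = 2*pi*sqrt(a^3/mu) = 5426.8659 s
lifetime = N*P = 461.8035 * 5426.8659 = 2.5061454e+06 s = 29.0063 days

29.0063 days


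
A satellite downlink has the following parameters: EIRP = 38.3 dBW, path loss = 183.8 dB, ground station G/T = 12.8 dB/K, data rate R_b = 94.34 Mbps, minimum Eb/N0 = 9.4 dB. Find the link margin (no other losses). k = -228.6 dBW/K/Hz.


C/N0 = EIRP - FSPL + G/T - k = 38.3 - 183.8 + 12.8 - (-228.6)
C/N0 = 95.9000 dB-Hz
R_b = 94.34 Mbps = 9.434e+07 bps -> 10*log10(R_b) = 79.7470 dB-Hz
Eb/N0 = C/N0 - 10*log10(R_b) = 95.9000 - 79.7470 = 16.1530 dB
Margin = Eb/N0 - Eb/N0_req = 16.1530 - 9.4 = 6.7530 dB (link closes)

6.7530 dB


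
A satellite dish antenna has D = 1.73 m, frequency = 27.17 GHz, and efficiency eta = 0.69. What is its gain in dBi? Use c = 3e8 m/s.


lambda = c/f = 3e8 / 2.717e+10 = 0.01104159 m
G = eta*(pi*D/lambda)^2 = 0.69*(pi*1.73/0.01104159)^2
G = 167177.4936 (linear)
G = 10*log10(167177.4936) = 52.2318 dBi

52.2318 dBi


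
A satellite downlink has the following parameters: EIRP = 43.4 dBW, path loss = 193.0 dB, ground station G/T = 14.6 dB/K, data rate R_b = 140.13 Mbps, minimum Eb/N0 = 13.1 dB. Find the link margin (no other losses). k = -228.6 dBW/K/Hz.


C/N0 = EIRP - FSPL + G/T - k = 43.4 - 193.0 + 14.6 - (-228.6)
C/N0 = 93.6000 dB-Hz
R_b = 140.13 Mbps = 1.4013e+08 bps -> 10*log10(R_b) = 81.4653 dB-Hz
Eb/N0 = C/N0 - 10*log10(R_b) = 93.6000 - 81.4653 = 12.1347 dB
Margin = Eb/N0 - Eb/N0_req = 12.1347 - 13.1 = -0.9653112 dB (negative margin: link does not close)

-0.9653 dB


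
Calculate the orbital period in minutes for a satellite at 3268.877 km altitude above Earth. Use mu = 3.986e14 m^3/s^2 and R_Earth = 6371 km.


r = 9639.8770 km = 9.639877e+06 m
T = 2*pi*sqrt(r^3/mu) = 2*pi*sqrt(8.9580705e+20 / 3.986e14)
T = 9419.2963 s = 156.9883 min

156.9883 minutes


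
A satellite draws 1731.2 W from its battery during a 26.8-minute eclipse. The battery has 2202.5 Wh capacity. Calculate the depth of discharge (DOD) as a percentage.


E_used = P * t / 60 = 1731.2 * 26.8 / 60 = 773.2693 Wh
DOD = E_used / E_total * 100 = 773.2693 / 2202.5 * 100
DOD = 35.1087 %

35.1087 %


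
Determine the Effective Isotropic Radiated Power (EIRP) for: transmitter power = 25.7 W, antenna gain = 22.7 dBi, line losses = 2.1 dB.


Pt = 25.7 W = 14.0993 dBW
EIRP = Pt_dBW + Gt - losses = 14.0993 + 22.7 - 2.1 = 34.6993 dBW

34.6993 dBW


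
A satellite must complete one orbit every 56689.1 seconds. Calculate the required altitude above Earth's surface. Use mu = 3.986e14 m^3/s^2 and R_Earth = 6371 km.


T = 56689.1 s
r = (mu*T^2/(4*pi^2))^(1/3) = (3.986e14 * 56689.1^2 / (4*pi^2))^(1/3)
r = 3.1895217e+07 m = 31895.2170 km
alt = r - R_E = 31895.2170 - 6371 = 25524.2170 km

25524.2170 km


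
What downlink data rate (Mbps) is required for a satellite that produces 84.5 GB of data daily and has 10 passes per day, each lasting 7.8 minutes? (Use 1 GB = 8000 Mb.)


total contact time = 10 * 7.8 * 60 = 4680.0000 s
data = 84.5 GB = 676000.0000 Mb
rate = 676000.0000 / 4680.0000 = 144.4444 Mbps

144.4444 Mbps


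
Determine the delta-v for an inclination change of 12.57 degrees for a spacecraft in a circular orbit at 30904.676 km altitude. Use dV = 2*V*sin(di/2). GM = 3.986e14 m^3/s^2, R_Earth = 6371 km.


r = 37275.6760 km = 3.7275676e+07 m
V = sqrt(mu/r) = 3270.0612 m/s
di = 12.57 deg = 0.2193879 rad
dV = 2*V*sin(di/2) = 2*3270.0612*sin(0.1096939)
dV = 715.9739 m/s = 0.7159739 km/s

0.7160 km/s


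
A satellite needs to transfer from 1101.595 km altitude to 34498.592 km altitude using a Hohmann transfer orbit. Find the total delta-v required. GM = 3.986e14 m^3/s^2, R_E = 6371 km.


r1 = 7472.5950 km = 7.472595e+06 m
r2 = 40869.5920 km = 4.0869592e+07 m
dv1 = sqrt(mu/r1)*(sqrt(2*r2/(r1+r2)) - 1) = 2193.4351 m/s
dv2 = sqrt(mu/r2)*(1 - sqrt(2*r1/(r1+r2))) = 1386.5498 m/s
total dv = |dv1| + |dv2| = 2193.4351 + 1386.5498 = 3579.9849 m/s = 3.5800 km/s

3.5800 km/s


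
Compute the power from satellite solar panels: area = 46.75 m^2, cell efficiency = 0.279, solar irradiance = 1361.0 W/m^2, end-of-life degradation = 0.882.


P = area * eta * S * degradation
P = 46.75 * 0.279 * 1361.0 * 0.882
P = 15657.1434 W

15657.1434 W


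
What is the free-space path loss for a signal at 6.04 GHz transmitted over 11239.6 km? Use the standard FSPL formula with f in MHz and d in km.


f = 6.04 GHz = 6040.0000 MHz
d = 11239.6 km
FSPL = 32.44 + 20*log10(6040.0000) + 20*log10(11239.6)
FSPL = 32.44 + 75.6207 + 81.0150
FSPL = 189.0758 dB

189.0758 dB


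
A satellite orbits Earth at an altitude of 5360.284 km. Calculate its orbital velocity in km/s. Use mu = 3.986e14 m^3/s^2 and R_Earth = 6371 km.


r = R_E + alt = 6371.0 + 5360.284 = 11731.2840 km = 1.1731284e+07 m
v = sqrt(mu/r) = sqrt(3.986e14 / 1.1731284e+07) = 5829.0244 m/s = 5.8290 km/s

5.8290 km/s


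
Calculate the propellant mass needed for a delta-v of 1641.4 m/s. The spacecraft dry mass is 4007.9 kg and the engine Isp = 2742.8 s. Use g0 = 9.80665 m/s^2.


ve = Isp * g0 = 2742.8 * 9.80665 = 26897.679620 m/s
mass ratio = exp(dv/ve) = exp(1641.4/26897.679620) = 1.06292427
m_prop = m_dry * (mr - 1) = 4007.9 * (1.06292427 - 1)
m_prop = 252.1942 kg

252.1942 kg


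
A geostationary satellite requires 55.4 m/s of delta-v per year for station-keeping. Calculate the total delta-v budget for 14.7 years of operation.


dV = rate * years = 55.4 * 14.7
dV = 814.3800 m/s

814.3800 m/s


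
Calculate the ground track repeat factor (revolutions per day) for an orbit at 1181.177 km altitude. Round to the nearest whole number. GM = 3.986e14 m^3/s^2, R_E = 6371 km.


r = 7.552177e+06 m
T = 2*pi*sqrt(r^3/mu) = 6531.5982 s = 108.8600 min
revs/day = 1440 / 108.8600 = 13.2280
Rounded: 13 revolutions per day

13 revolutions per day


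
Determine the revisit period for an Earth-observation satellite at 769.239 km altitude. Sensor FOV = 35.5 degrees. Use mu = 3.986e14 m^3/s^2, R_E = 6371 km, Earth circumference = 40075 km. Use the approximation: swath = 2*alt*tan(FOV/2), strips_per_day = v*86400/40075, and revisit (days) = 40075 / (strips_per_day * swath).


swath = 2*769.239*tan(0.3097959) = 492.4707 km
v = sqrt(mu/r) = 7471.5769 m/s = 7.4716 km/s
strips/day = v*86400/40075 = 7.4716*86400/40075 = 16.1084
coverage/day = strips * swath = 16.1084 * 492.4707 = 7932.9163 km
revisit = 40075 / 7932.9163 = 5.0517 days

5.0517 days


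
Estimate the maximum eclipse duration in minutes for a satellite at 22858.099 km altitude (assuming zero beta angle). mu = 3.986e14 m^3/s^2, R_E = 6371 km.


r = 29229.0990 km
T = 828.8637 min
Eclipse fraction = arcsin(R_E/r)/pi = arcsin(6371.0000/29229.0990)/pi
= arcsin(0.2179677)/pi = 0.06994275
Eclipse duration = 0.06994275 * 828.8637 = 57.9730 min

57.9730 minutes


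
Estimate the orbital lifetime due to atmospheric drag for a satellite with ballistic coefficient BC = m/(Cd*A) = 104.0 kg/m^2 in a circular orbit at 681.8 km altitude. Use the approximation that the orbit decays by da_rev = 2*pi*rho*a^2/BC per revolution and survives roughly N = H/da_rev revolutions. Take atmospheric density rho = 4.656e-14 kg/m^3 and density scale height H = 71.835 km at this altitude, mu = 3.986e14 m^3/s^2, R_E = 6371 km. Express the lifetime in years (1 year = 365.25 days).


a = R_E + alt = 7052.8000 km = 7.0528e+06 m
da_rev = 2*pi*rho*a^2/BC = 2*pi*4.656e-14*(7.0528e+06)^2/104.0 = 0.139920915 m per revolution
N = H/da_rev = 71835.0000 m / 0.139920915 m = 513397.1558 revolutions
P = 2*pi*sqrt(a^3/mu) = 5894.5896 s
lifetime = N*P = 513397.1558 * 5894.5896 = 3.0262655e+09 s = 35026.2215 days
years = 35026.2215 / 365.25 = 95.8966 years

95.8966 years


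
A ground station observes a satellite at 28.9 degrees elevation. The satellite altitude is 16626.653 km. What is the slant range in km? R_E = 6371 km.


h = 16626.653 km, el = 28.9 deg
d = -R_E*sin(el) + sqrt((R_E*sin(el))^2 + 2*R_E*h + h^2)
d = -6371.0000*sin(0.5044002) + sqrt((6371.0000*0.4832824)^2 + 2*6371.0000*16626.653 + 16626.653^2)
d = 19232.0499 km

19232.0499 km


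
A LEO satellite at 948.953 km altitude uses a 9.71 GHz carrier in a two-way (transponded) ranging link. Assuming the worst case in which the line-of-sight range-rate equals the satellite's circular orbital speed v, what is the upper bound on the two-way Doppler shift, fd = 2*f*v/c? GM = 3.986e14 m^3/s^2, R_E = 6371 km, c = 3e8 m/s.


r = 7.319953e+06 m
v = sqrt(mu/r) = 7379.2887 m/s (worst-case radial velocity)
f = 9.71 GHz = 9.71e+09 Hz
fd = 2*f*v/c = 2*9.71e+09*7379.2887/3.0e+08
fd = 477685.9544 Hz

477685.9544 Hz


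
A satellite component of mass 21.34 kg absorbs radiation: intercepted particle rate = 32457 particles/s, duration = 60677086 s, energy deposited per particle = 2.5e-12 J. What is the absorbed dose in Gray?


Total energy deposited = rate * time * E_per
  = 32457 * 60677086 * 2.5e-12 = 4.9235 J
Dose = E_total / mass = 4.9235 / 21.34
Dose = 0.2307165 Gy

0.2307 Gy


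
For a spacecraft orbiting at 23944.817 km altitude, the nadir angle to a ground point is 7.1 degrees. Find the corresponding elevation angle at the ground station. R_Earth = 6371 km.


r = R_E + alt = 30315.8170 km
Law of sines in the satellite / Earth-center / ground-point triangle:
  sin(nadir)/R_E = sin(90 + el)/r  =>  cos(el) = (r/R_E)*sin(nadir)
cos(el) = (30315.8170 / 6371.0000) * sin(7.1 deg) = 0.5881462
el = arccos(0.5881462) = 53.9744 deg
(Earth-central angle = 90 - nadir - el = 28.9256 deg)

53.9744 degrees


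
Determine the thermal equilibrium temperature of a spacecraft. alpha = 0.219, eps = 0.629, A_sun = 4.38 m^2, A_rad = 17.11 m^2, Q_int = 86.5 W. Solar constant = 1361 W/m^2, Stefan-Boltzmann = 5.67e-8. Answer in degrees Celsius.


Numerator = alpha*S*A_sun + Q_int = 0.219*1361*4.38 + 86.5 = 1391.9984 W
Denominator = eps*sigma*A_rad = 0.629*5.67e-8*17.11 = 6.1021617e-07 W/K^4
T^4 = 2.2811562e+09 K^4
T = 218.5439 K = -54.6061 C

-54.6061 degrees Celsius


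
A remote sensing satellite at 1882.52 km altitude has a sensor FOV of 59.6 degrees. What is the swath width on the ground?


FOV = 59.6 deg = 1.0402 rad
swath = 2 * alt * tan(FOV/2) = 2 * 1882.52 * tan(0.5201081)
swath = 2 * 1882.52 * 0.5727054
swath = 2156.2587 km

2156.2587 km


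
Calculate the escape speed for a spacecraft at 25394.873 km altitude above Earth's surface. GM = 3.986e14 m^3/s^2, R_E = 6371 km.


r = 6371.0 + 25394.873 = 31765.8730 km = 3.1765873e+07 m
v_esc = sqrt(2*mu/r) = sqrt(2*3.986e14 / 3.1765873e+07)
v_esc = 5009.6023 m/s = 5.0096 km/s

5.0096 km/s


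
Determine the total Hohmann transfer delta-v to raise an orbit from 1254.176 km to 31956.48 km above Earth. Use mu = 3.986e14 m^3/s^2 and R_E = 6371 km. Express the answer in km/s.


r1 = 7625.1760 km = 7.625176e+06 m
r2 = 38327.4800 km = 3.832748e+07 m
dv1 = sqrt(mu/r1)*(sqrt(2*r2/(r1+r2)) - 1) = 2108.0101 m/s
dv2 = sqrt(mu/r2)*(1 - sqrt(2*r1/(r1+r2))) = 1367.0832 m/s
total dv = |dv1| + |dv2| = 2108.0101 + 1367.0832 = 3475.0933 m/s = 3.4751 km/s

3.4751 km/s


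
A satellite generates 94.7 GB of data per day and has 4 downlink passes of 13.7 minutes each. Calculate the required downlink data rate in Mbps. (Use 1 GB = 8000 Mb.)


total contact time = 4 * 13.7 * 60 = 3288.0000 s
data = 94.7 GB = 757600.0000 Mb
rate = 757600.0000 / 3288.0000 = 230.4136 Mbps

230.4136 Mbps


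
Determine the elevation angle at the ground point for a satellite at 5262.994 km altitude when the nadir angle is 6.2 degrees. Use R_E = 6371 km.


r = R_E + alt = 11633.9940 km
Law of sines in the satellite / Earth-center / ground-point triangle:
  sin(nadir)/R_E = sin(90 + el)/r  =>  cos(el) = (r/R_E)*sin(nadir)
cos(el) = (11633.9940 / 6371.0000) * sin(6.2 deg) = 0.1972161
el = arccos(0.1972161) = 78.6258 deg
(Earth-central angle = 90 - nadir - el = 5.1742 deg)

78.6258 degrees


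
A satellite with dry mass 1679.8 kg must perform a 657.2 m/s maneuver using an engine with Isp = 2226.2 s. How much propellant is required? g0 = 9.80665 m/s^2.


ve = Isp * g0 = 2226.2 * 9.80665 = 21831.564230 m/s
mass ratio = exp(dv/ve) = exp(657.2/21831.564230) = 1.03056088
m_prop = m_dry * (mr - 1) = 1679.8 * (1.03056088 - 1)
m_prop = 51.3362 kg

51.3362 kg


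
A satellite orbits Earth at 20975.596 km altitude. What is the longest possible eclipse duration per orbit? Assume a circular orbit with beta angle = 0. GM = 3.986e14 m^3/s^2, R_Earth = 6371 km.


r = 27346.5960 km
T = 750.0926 min
Eclipse fraction = arcsin(R_E/r)/pi = arcsin(6371.0000/27346.5960)/pi
= arcsin(0.2329723)/pi = 0.07484516
Eclipse duration = 0.07484516 * 750.0926 = 56.1408 min

56.1408 minutes


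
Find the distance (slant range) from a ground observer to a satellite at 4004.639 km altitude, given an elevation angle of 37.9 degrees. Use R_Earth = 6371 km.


h = 4004.639 km, el = 37.9 deg
d = -R_E*sin(el) + sqrt((R_E*sin(el))^2 + 2*R_E*h + h^2)
d = -6371.0000*sin(0.6614798) + sqrt((6371.0000*0.6142852)^2 + 2*6371.0000*4004.639 + 4004.639^2)
d = 5162.7646 km

5162.7646 km


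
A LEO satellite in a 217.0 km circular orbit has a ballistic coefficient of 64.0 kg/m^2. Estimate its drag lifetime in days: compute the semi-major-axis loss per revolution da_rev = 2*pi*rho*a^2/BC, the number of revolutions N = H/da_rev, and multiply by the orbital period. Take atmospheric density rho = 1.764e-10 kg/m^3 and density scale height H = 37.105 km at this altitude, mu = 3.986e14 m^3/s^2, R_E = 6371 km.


a = R_E + alt = 6588.0000 km = 6.588e+06 m
da_rev = 2*pi*rho*a^2/BC = 2*pi*1.764e-10*(6.588e+06)^2/64.0 = 751.632683 m per revolution
N = H/da_rev = 37105.0000 m / 751.632683 m = 49.3659 revolutions
P = 2*pi*sqrt(a^3/mu) = 5321.5924 s
lifetime = N*P = 49.3659 * 5321.5924 = 262705.0290 s = 3.0406 days

3.0406 days


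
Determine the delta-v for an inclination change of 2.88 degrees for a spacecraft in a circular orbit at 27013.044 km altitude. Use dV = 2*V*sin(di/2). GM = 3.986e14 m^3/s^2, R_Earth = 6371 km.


r = 33384.0440 km = 3.3384044e+07 m
V = sqrt(mu/r) = 3455.4067 m/s
di = 2.88 deg = 0.05026548 rad
dV = 2*V*sin(di/2) = 2*3455.4067*sin(0.02513274)
dV = 173.6694 m/s = 0.1736694 km/s

0.1737 km/s


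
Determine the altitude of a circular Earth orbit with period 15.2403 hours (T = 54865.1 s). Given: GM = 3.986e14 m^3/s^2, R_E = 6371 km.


T = 54865.1 s
r = (mu*T^2/(4*pi^2))^(1/3) = (3.986e14 * 54865.1^2 / (4*pi^2))^(1/3)
r = 3.1207332e+07 m = 31207.3316 km
alt = r - R_E = 31207.3316 - 6371 = 24836.3316 km

24836.3316 km


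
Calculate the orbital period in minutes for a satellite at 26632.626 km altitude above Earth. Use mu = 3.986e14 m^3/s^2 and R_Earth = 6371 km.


r = 33003.6260 km = 3.3003626e+07 m
T = 2*pi*sqrt(r^3/mu) = 2*pi*sqrt(3.5948847e+22 / 3.986e14)
T = 59669.6797 s = 994.4947 min

994.4947 minutes


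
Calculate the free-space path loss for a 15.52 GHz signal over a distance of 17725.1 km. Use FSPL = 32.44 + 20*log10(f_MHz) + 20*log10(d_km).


f = 15.52 GHz = 15520.0000 MHz
d = 17725.1 km
FSPL = 32.44 + 20*log10(15520.0000) + 20*log10(17725.1)
FSPL = 32.44 + 83.8178 + 84.9718
FSPL = 201.2296 dB

201.2296 dB


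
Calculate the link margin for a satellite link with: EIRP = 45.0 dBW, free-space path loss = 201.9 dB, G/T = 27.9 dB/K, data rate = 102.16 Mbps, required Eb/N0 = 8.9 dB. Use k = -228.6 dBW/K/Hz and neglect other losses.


C/N0 = EIRP - FSPL + G/T - k = 45.0 - 201.9 + 27.9 - (-228.6)
C/N0 = 99.6000 dB-Hz
R_b = 102.16 Mbps = 1.0216e+08 bps -> 10*log10(R_b) = 80.0928 dB-Hz
Eb/N0 = C/N0 - 10*log10(R_b) = 99.6000 - 80.0928 = 19.5072 dB
Margin = Eb/N0 - Eb/N0_req = 19.5072 - 8.9 = 10.6072 dB (link closes)

10.6072 dB


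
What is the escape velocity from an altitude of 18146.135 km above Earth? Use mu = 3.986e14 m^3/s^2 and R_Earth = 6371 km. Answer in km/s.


r = 6371.0 + 18146.135 = 24517.1350 km = 2.4517135e+07 m
v_esc = sqrt(2*mu/r) = sqrt(2*3.986e14 / 2.4517135e+07)
v_esc = 5702.2832 m/s = 5.7023 km/s

5.7023 km/s


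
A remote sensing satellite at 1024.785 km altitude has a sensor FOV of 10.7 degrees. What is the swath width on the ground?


FOV = 10.7 deg = 0.1867502 rad
swath = 2 * alt * tan(FOV/2) = 2 * 1024.785 * tan(0.09337511)
swath = 2 * 1024.785 * 0.09364744
swath = 191.9370 km

191.9370 km


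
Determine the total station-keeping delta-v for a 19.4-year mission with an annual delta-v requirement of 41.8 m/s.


dV = rate * years = 41.8 * 19.4
dV = 810.9200 m/s

810.9200 m/s


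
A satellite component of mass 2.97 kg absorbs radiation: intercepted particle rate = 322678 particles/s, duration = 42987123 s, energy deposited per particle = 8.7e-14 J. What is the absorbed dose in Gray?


Total energy deposited = rate * time * E_per
  = 322678 * 42987123 * 8.7e-14 = 1.2068 J
Dose = E_total / mass = 1.2068 / 2.97
Dose = 0.4063222 Gy

0.4063 Gy


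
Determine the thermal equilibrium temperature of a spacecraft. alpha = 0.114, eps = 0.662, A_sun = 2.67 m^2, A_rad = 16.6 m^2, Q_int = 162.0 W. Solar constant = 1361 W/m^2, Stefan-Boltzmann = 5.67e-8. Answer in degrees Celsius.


Numerator = alpha*S*A_sun + Q_int = 0.114*1361*2.67 + 162.0 = 576.2612 W
Denominator = eps*sigma*A_rad = 0.662*5.67e-8*16.6 = 6.2308764e-07 W/K^4
T^4 = 9.2484771e+08 K^4
T = 174.3884 K = -98.7616 C

-98.7616 degrees Celsius


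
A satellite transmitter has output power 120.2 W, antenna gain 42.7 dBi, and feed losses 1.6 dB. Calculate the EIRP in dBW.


Pt = 120.2 W = 20.7990 dBW
EIRP = Pt_dBW + Gt - losses = 20.7990 + 42.7 - 1.6 = 61.8990 dBW

61.8990 dBW


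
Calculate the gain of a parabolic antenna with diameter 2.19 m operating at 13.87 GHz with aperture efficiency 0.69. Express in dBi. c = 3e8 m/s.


lambda = c/f = 3e8 / 1.387e+10 = 0.02162942 m
G = eta*(pi*D/lambda)^2 = 0.69*(pi*2.19/0.02162942)^2
G = 69814.7968 (linear)
G = 10*log10(69814.7968) = 48.4395 dBi

48.4395 dBi


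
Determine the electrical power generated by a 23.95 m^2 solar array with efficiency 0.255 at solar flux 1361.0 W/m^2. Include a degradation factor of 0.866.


P = area * eta * S * degradation
P = 23.95 * 0.255 * 1361.0 * 0.866
P = 7198.1636 W

7198.1636 W


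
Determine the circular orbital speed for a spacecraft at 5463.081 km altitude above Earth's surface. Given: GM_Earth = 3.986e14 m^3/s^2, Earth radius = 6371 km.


r = R_E + alt = 6371.0 + 5463.081 = 11834.0810 km = 1.1834081e+07 m
v = sqrt(mu/r) = sqrt(3.986e14 / 1.1834081e+07) = 5803.6522 m/s = 5.8037 km/s

5.8037 km/s


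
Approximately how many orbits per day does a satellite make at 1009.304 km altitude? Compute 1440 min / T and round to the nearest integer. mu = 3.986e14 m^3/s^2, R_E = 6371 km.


r = 7.380304e+06 m
T = 2*pi*sqrt(r^3/mu) = 6309.9018 s = 105.1650 min
revs/day = 1440 / 105.1650 = 13.6928
Rounded: 14 revolutions per day

14 revolutions per day


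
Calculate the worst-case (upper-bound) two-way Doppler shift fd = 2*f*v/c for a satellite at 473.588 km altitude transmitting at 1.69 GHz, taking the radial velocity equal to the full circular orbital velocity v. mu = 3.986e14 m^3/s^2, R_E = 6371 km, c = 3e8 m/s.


r = 6.844588e+06 m
v = sqrt(mu/r) = 7631.2379 m/s (worst-case radial velocity)
f = 1.69 GHz = 1.69e+09 Hz
fd = 2*f*v/c = 2*1.69e+09*7631.2379/3.0e+08
fd = 85978.6134 Hz

85978.6134 Hz


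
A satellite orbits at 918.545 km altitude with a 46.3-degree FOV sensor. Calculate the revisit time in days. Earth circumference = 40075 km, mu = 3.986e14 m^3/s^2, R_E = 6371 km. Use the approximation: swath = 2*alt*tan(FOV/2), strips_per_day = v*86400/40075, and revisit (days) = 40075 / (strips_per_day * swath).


swath = 2*918.545*tan(0.4040437) = 785.4808 km
v = sqrt(mu/r) = 7394.6639 m/s = 7.3947 km/s
strips/day = v*86400/40075 = 7.3947*86400/40075 = 15.9426
coverage/day = strips * swath = 15.9426 * 785.4808 = 12522.5922 km
revisit = 40075 / 12522.5922 = 3.2002 days

3.2002 days


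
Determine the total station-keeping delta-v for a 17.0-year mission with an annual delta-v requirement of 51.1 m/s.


dV = rate * years = 51.1 * 17.0
dV = 868.7000 m/s

868.7000 m/s


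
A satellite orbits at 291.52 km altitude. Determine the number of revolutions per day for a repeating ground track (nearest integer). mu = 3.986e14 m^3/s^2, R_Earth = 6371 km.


r = 6.66252e+06 m
T = 2*pi*sqrt(r^3/mu) = 5412.1398 s = 90.2023 min
revs/day = 1440 / 90.2023 = 15.9641
Rounded: 16 revolutions per day

16 revolutions per day


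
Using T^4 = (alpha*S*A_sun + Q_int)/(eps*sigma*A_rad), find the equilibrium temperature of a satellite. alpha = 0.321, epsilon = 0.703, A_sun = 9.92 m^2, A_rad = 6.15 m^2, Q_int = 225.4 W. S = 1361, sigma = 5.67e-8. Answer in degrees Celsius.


Numerator = alpha*S*A_sun + Q_int = 0.321*1361*9.92 + 225.4 = 4559.2595 W
Denominator = eps*sigma*A_rad = 0.703*5.67e-8*6.15 = 2.4513961e-07 W/K^4
T^4 = 1.8598624e+10 K^4
T = 369.2923 K = 96.1423 C

96.1423 degrees Celsius


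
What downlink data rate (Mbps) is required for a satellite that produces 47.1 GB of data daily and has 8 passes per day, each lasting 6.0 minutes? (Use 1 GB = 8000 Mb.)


total contact time = 8 * 6.0 * 60 = 2880.0000 s
data = 47.1 GB = 376800.0000 Mb
rate = 376800.0000 / 2880.0000 = 130.8333 Mbps

130.8333 Mbps


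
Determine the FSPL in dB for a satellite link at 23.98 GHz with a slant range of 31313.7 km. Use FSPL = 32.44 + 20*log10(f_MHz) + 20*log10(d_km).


f = 23.98 GHz = 23980.0000 MHz
d = 31313.7 km
FSPL = 32.44 + 20*log10(23980.0000) + 20*log10(31313.7)
FSPL = 32.44 + 87.5970 + 89.9147
FSPL = 209.9517 dB

209.9517 dB


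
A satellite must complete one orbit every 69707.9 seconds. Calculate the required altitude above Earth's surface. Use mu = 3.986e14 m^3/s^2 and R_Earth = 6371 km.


T = 69707.9 s
r = (mu*T^2/(4*pi^2))^(1/3) = (3.986e14 * 69707.9^2 / (4*pi^2))^(1/3)
r = 3.6608381e+07 m = 36608.3807 km
alt = r - R_E = 36608.3807 - 6371 = 30237.3807 km

30237.3807 km


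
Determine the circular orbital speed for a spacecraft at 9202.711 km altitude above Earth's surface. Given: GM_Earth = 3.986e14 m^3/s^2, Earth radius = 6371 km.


r = R_E + alt = 6371.0 + 9202.711 = 15573.7110 km = 1.5573711e+07 m
v = sqrt(mu/r) = sqrt(3.986e14 / 1.5573711e+07) = 5059.0922 m/s = 5.0591 km/s

5.0591 km/s


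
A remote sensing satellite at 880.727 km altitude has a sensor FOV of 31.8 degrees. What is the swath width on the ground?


FOV = 31.8 deg = 0.5550147 rad
swath = 2 * alt * tan(FOV/2) = 2 * 880.727 * tan(0.2775074)
swath = 2 * 880.727 * 0.2848575
swath = 501.7634 km

501.7634 km


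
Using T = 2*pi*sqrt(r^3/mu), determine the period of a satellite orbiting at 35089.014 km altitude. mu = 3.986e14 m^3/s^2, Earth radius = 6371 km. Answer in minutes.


r = 41460.0140 km = 4.1460014e+07 m
T = 2*pi*sqrt(r^3/mu) = 2*pi*sqrt(7.1266976e+22 / 3.986e14)
T = 84014.7207 s = 1400.2453 min

1400.2453 minutes


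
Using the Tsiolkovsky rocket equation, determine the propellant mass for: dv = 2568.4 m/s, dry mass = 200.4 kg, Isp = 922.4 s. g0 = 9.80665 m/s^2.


ve = Isp * g0 = 922.4 * 9.80665 = 9045.653960 m/s
mass ratio = exp(dv/ve) = exp(2568.4/9045.653960) = 1.32834985
m_prop = m_dry * (mr - 1) = 200.4 * (1.32834985 - 1)
m_prop = 65.8013 kg

65.8013 kg


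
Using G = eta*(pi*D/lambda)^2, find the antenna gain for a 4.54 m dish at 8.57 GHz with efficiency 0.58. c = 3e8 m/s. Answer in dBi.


lambda = c/f = 3e8 / 8.57e+09 = 0.03500583 m
G = eta*(pi*D/lambda)^2 = 0.58*(pi*4.54/0.03500583)^2
G = 96284.9877 (linear)
G = 10*log10(96284.9877) = 49.8356 dBi

49.8356 dBi


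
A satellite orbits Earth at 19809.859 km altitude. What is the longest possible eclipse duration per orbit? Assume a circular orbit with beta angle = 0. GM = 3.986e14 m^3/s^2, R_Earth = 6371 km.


r = 26180.8590 km
T = 702.6448 min
Eclipse fraction = arcsin(R_E/r)/pi = arcsin(6371.0000/26180.8590)/pi
= arcsin(0.2433457)/pi = 0.07824496
Eclipse duration = 0.07824496 * 702.6448 = 54.9784 min

54.9784 minutes


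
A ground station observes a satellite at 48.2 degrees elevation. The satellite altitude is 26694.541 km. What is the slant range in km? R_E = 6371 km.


h = 26694.541 km, el = 48.2 deg
d = -R_E*sin(el) + sqrt((R_E*sin(el))^2 + 2*R_E*h + h^2)
d = -6371.0000*sin(0.8412487) + sqrt((6371.0000*0.745476)^2 + 2*6371.0000*26694.541 + 26694.541^2)
d = 28042.3004 km

28042.3004 km


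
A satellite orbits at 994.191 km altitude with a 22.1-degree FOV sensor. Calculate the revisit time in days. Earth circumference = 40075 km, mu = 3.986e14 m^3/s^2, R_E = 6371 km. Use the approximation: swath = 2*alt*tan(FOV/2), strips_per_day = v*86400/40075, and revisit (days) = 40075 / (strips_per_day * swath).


swath = 2*994.191*tan(0.1928589) = 388.3034 km
v = sqrt(mu/r) = 7356.5915 m/s = 7.3566 km/s
strips/day = v*86400/40075 = 7.3566*86400/40075 = 15.8605
coverage/day = strips * swath = 15.8605 * 388.3034 = 6158.6852 km
revisit = 40075 / 6158.6852 = 6.5071 days

6.5071 days


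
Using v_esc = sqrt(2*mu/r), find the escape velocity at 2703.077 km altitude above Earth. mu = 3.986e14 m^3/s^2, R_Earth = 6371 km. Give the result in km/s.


r = 6371.0 + 2703.077 = 9074.0770 km = 9.074077e+06 m
v_esc = sqrt(2*mu/r) = sqrt(2*3.986e14 / 9.074077e+06)
v_esc = 9373.0820 m/s = 9.3731 km/s

9.3731 km/s


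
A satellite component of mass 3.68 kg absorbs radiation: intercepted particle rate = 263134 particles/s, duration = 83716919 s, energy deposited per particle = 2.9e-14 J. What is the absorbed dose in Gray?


Total energy deposited = rate * time * E_per
  = 263134 * 83716919 * 2.9e-14 = 0.6388343 J
Dose = E_total / mass = 0.6388343 / 3.68
Dose = 0.1735963 Gy

0.1736 Gy


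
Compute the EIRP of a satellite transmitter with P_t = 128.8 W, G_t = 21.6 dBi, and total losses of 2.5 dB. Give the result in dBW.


Pt = 128.8 W = 21.0992 dBW
EIRP = Pt_dBW + Gt - losses = 21.0992 + 21.6 - 2.5 = 40.1992 dBW

40.1992 dBW
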